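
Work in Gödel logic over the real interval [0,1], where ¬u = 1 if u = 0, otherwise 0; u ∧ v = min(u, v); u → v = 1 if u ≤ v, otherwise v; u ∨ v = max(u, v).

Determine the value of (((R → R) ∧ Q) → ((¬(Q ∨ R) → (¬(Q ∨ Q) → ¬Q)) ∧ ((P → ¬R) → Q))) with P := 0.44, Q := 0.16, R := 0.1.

(R → R): 0.1 ≤ 0.1, so result = 1
((R → R) ∧ Q) = min(1, 0.16) = 0.16
(Q ∨ R) = max(0.16, 0.1) = 0.16
¬(Q ∨ R): Gödel ¬ of 0.16 = 0 (operand ≠ 0)
(Q ∨ Q) = max(0.16, 0.16) = 0.16
¬(Q ∨ Q): Gödel ¬ of 0.16 = 0 (operand ≠ 0)
¬Q: Gödel ¬ of 0.16 = 0 (operand ≠ 0)
(¬(Q ∨ Q) → ¬Q): 0 ≤ 0, so result = 1
(¬(Q ∨ R) → (¬(Q ∨ Q) → ¬Q)): 0 ≤ 1, so result = 1
¬R: Gödel ¬ of 0.1 = 0 (operand ≠ 0)
(P → ¬R): 0.44 > 0, so result = 0
((P → ¬R) → Q): 0 ≤ 0.16, so result = 1
((¬(Q ∨ R) → (¬(Q ∨ Q) → ¬Q)) ∧ ((P → ¬R) → Q)) = min(1, 1) = 1
(((R → R) ∧ Q) → ((¬(Q ∨ R) → (¬(Q ∨ Q) → ¬Q)) ∧ ((P → ¬R) → Q))): 0.16 ≤ 1, so result = 1

1.00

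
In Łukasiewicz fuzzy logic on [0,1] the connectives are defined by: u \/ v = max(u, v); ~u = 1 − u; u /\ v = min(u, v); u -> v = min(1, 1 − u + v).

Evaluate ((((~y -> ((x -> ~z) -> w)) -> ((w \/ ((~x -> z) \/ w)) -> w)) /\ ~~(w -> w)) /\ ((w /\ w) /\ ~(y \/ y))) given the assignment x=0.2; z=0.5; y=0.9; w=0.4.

0.10

~y: Łukasiewicz ¬ gives 1 − 0.9 = 0.1
~z: Łukasiewicz ¬ gives 1 − 0.5 = 0.5
(x -> ~z): min(1, 1 − 0.2 + 0.5) = 1
((x -> ~z) -> w): min(1, 1 − 1 + 0.4) = 0.4
(~y -> ((x -> ~z) -> w)): min(1, 1 − 0.1 + 0.4) = 1
~x: Łukasiewicz ¬ gives 1 − 0.2 = 0.8
(~x -> z): min(1, 1 − 0.8 + 0.5) = 0.7
((~x -> z) \/ w) = max(0.7, 0.4) = 0.7
(w \/ ((~x -> z) \/ w)) = max(0.4, 0.7) = 0.7
((w \/ ((~x -> z) \/ w)) -> w): min(1, 1 − 0.7 + 0.4) = 0.7
((~y -> ((x -> ~z) -> w)) -> ((w \/ ((~x -> z) \/ w)) -> w)): min(1, 1 − 1 + 0.7) = 0.7
(w -> w): min(1, 1 − 0.4 + 0.4) = 1
~(w -> w): Łukasiewicz ¬ gives 1 − 1 = 0
~~(w -> w): Łukasiewicz ¬ gives 1 − 0 = 1
(((~y -> ((x -> ~z) -> w)) -> ((w \/ ((~x -> z) \/ w)) -> w)) /\ ~~(w -> w)) = min(0.7, 1) = 0.7
(w /\ w) = min(0.4, 0.4) = 0.4
(y \/ y) = max(0.9, 0.9) = 0.9
~(y \/ y): Łukasiewicz ¬ gives 1 − 0.9 = 0.1
((w /\ w) /\ ~(y \/ y)) = min(0.4, 0.1) = 0.1
((((~y -> ((x -> ~z) -> w)) -> ((w \/ ((~x -> z) \/ w)) -> w)) /\ ~~(w -> w)) /\ ((w /\ w) /\ ~(y \/ y))) = min(0.7, 0.1) = 0.1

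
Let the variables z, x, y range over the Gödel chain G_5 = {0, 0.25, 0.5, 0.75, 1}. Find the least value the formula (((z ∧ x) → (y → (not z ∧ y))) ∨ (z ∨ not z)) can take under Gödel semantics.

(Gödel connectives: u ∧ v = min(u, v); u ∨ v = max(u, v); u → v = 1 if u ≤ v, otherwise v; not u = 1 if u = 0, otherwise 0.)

The minimum is attained at z = 0.25, x = 0.25, y = 0.25:
  (z ∧ x) = min(0.25, 0.25) = 0.25
  not z: Gödel ¬ of 0.25 = 0 (operand ≠ 0)
  (not z ∧ y) = min(0, 0.25) = 0
  (y → (not z ∧ y)): 0.25 > 0, so result = 0
  ((z ∧ x) → (y → (not z ∧ y))): 0.25 > 0, so result = 0
  not z: Gödel ¬ of 0.25 = 0 (operand ≠ 0)
  (z ∨ not z) = max(0.25, 0) = 0.25
  (((z ∧ x) → (y → (not z ∧ y))) ∨ (z ∨ not z)) = max(0, 0.25) = 0.25
Checking all 125 assignments confirms none give a value below 0.25.

0.25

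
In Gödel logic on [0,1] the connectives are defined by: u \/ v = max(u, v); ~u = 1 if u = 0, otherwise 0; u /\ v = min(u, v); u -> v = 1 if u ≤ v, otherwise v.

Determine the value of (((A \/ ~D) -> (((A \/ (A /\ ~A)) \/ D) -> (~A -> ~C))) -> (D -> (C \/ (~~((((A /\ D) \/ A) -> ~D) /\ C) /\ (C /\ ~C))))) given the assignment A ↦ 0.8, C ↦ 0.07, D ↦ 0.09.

~D: Gödel ¬ of 0.09 = 0 (operand ≠ 0)
(A \/ ~D) = max(0.8, 0) = 0.8
~A: Gödel ¬ of 0.8 = 0 (operand ≠ 0)
(A /\ ~A) = min(0.8, 0) = 0
(A \/ (A /\ ~A)) = max(0.8, 0) = 0.8
((A \/ (A /\ ~A)) \/ D) = max(0.8, 0.09) = 0.8
~A: Gödel ¬ of 0.8 = 0 (operand ≠ 0)
~C: Gödel ¬ of 0.07 = 0 (operand ≠ 0)
(~A -> ~C): 0 ≤ 0, so result = 1
(((A \/ (A /\ ~A)) \/ D) -> (~A -> ~C)): 0.8 ≤ 1, so result = 1
((A \/ ~D) -> (((A \/ (A /\ ~A)) \/ D) -> (~A -> ~C))): 0.8 ≤ 1, so result = 1
(A /\ D) = min(0.8, 0.09) = 0.09
((A /\ D) \/ A) = max(0.09, 0.8) = 0.8
~D: Gödel ¬ of 0.09 = 0 (operand ≠ 0)
(((A /\ D) \/ A) -> ~D): 0.8 > 0, so result = 0
((((A /\ D) \/ A) -> ~D) /\ C) = min(0, 0.07) = 0
~((((A /\ D) \/ A) -> ~D) /\ C): Gödel ¬ of 0 = 1 (operand is 0)
~~((((A /\ D) \/ A) -> ~D) /\ C): Gödel ¬ of 1 = 0 (operand ≠ 0)
~C: Gödel ¬ of 0.07 = 0 (operand ≠ 0)
(C /\ ~C) = min(0.07, 0) = 0
(~~((((A /\ D) \/ A) -> ~D) /\ C) /\ (C /\ ~C)) = min(0, 0) = 0
(C \/ (~~((((A /\ D) \/ A) -> ~D) /\ C) /\ (C /\ ~C))) = max(0.07, 0) = 0.07
(D -> (C \/ (~~((((A /\ D) \/ A) -> ~D) /\ C) /\ (C /\ ~C)))): 0.09 > 0.07, so result = 0.07
(((A \/ ~D) -> (((A \/ (A /\ ~A)) \/ D) -> (~A -> ~C))) -> (D -> (C \/ (~~((((A /\ D) \/ A) -> ~D) /\ C) /\ (C /\ ~C))))): 1 > 0.07, so result = 0.07

0.07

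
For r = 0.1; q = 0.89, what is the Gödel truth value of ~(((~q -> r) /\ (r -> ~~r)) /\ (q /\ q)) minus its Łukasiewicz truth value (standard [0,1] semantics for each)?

-0.11

Gödel evaluation:
  ~q: Gödel ¬ of 0.89 = 0 (operand ≠ 0)
  (~q -> r): 0 ≤ 0.1, so result = 1
  ~r: Gödel ¬ of 0.1 = 0 (operand ≠ 0)
  ~~r: Gödel ¬ of 0 = 1 (operand is 0)
  (r -> ~~r): 0.1 ≤ 1, so result = 1
  ((~q -> r) /\ (r -> ~~r)) = min(1, 1) = 1
  (q /\ q) = min(0.89, 0.89) = 0.89
  (((~q -> r) /\ (r -> ~~r)) /\ (q /\ q)) = min(1, 0.89) = 0.89
  ~(((~q -> r) /\ (r -> ~~r)) /\ (q /\ q)): Gödel ¬ of 0.89 = 0 (operand ≠ 0)
  Gödel value = 0
Łukasiewicz evaluation:
  ~q: Łukasiewicz ¬ gives 1 − 0.89 = 0.11
  (~q -> r): min(1, 1 − 0.11 + 0.1) = 0.99
  ~r: Łukasiewicz ¬ gives 1 − 0.1 = 0.9
  ~~r: Łukasiewicz ¬ gives 1 − 0.9 = 0.1
  (r -> ~~r): min(1, 1 − 0.1 + 0.1) = 1
  ((~q -> r) /\ (r -> ~~r)) = min(0.99, 1) = 0.99
  (q /\ q) = min(0.89, 0.89) = 0.89
  (((~q -> r) /\ (r -> ~~r)) /\ (q /\ q)) = min(0.99, 0.89) = 0.89
  ~(((~q -> r) /\ (r -> ~~r)) /\ (q /\ q)): Łukasiewicz ¬ gives 1 − 0.89 = 0.11
  Łukasiewicz value = 0.11
Difference: 0 − 0.11 = -0.11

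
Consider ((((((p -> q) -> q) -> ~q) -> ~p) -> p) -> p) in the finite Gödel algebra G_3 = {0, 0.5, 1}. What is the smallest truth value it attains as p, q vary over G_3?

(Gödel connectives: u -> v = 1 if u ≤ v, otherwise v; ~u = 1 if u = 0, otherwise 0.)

0.50

The minimum is attained at p = 0.5, q = 0:
  (p -> q): 0.5 > 0, so result = 0
  ((p -> q) -> q): 0 ≤ 0, so result = 1
  ~q: Gödel ¬ of 0 = 1 (operand is 0)
  (((p -> q) -> q) -> ~q): 1 ≤ 1, so result = 1
  ~p: Gödel ¬ of 0.5 = 0 (operand ≠ 0)
  ((((p -> q) -> q) -> ~q) -> ~p): 1 > 0, so result = 0
  (((((p -> q) -> q) -> ~q) -> ~p) -> p): 0 ≤ 0.5, so result = 1
  ((((((p -> q) -> q) -> ~q) -> ~p) -> p) -> p): 1 > 0.5, so result = 0.5
Checking all 9 assignments confirms none give a value below 0.50.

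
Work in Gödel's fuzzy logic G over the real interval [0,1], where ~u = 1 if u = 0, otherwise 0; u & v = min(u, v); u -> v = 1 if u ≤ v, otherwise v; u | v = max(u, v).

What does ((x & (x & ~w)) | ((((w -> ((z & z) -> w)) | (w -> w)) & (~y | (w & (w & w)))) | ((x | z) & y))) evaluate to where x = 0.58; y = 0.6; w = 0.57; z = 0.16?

~w: Gödel ¬ of 0.57 = 0 (operand ≠ 0)
(x & ~w) = min(0.58, 0) = 0
(x & (x & ~w)) = min(0.58, 0) = 0
(z & z) = min(0.16, 0.16) = 0.16
((z & z) -> w): 0.16 ≤ 0.57, so result = 1
(w -> ((z & z) -> w)): 0.57 ≤ 1, so result = 1
(w -> w): 0.57 ≤ 0.57, so result = 1
((w -> ((z & z) -> w)) | (w -> w)) = max(1, 1) = 1
~y: Gödel ¬ of 0.6 = 0 (operand ≠ 0)
(w & w) = min(0.57, 0.57) = 0.57
(w & (w & w)) = min(0.57, 0.57) = 0.57
(~y | (w & (w & w))) = max(0, 0.57) = 0.57
(((w -> ((z & z) -> w)) | (w -> w)) & (~y | (w & (w & w)))) = min(1, 0.57) = 0.57
(x | z) = max(0.58, 0.16) = 0.58
((x | z) & y) = min(0.58, 0.6) = 0.58
((((w -> ((z & z) -> w)) | (w -> w)) & (~y | (w & (w & w)))) | ((x | z) & y)) = max(0.57, 0.58) = 0.58
((x & (x & ~w)) | ((((w -> ((z & z) -> w)) | (w -> w)) & (~y | (w & (w & w)))) | ((x | z) & y))) = max(0, 0.58) = 0.58

0.58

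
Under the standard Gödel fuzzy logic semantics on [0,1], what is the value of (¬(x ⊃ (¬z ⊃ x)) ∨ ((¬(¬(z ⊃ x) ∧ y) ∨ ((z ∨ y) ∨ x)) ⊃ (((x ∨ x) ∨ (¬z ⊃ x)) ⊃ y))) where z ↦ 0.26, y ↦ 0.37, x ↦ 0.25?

0.37

¬z: Gödel ¬ of 0.26 = 0 (operand ≠ 0)
(¬z ⊃ x): 0 ≤ 0.25, so result = 1
(x ⊃ (¬z ⊃ x)): 0.25 ≤ 1, so result = 1
¬(x ⊃ (¬z ⊃ x)): Gödel ¬ of 1 = 0 (operand ≠ 0)
(z ⊃ x): 0.26 > 0.25, so result = 0.25
¬(z ⊃ x): Gödel ¬ of 0.25 = 0 (operand ≠ 0)
(¬(z ⊃ x) ∧ y) = min(0, 0.37) = 0
¬(¬(z ⊃ x) ∧ y): Gödel ¬ of 0 = 1 (operand is 0)
(z ∨ y) = max(0.26, 0.37) = 0.37
((z ∨ y) ∨ x) = max(0.37, 0.25) = 0.37
(¬(¬(z ⊃ x) ∧ y) ∨ ((z ∨ y) ∨ x)) = max(1, 0.37) = 1
(x ∨ x) = max(0.25, 0.25) = 0.25
¬z: Gödel ¬ of 0.26 = 0 (operand ≠ 0)
(¬z ⊃ x): 0 ≤ 0.25, so result = 1
((x ∨ x) ∨ (¬z ⊃ x)) = max(0.25, 1) = 1
(((x ∨ x) ∨ (¬z ⊃ x)) ⊃ y): 1 > 0.37, so result = 0.37
((¬(¬(z ⊃ x) ∧ y) ∨ ((z ∨ y) ∨ x)) ⊃ (((x ∨ x) ∨ (¬z ⊃ x)) ⊃ y)): 1 > 0.37, so result = 0.37
(¬(x ⊃ (¬z ⊃ x)) ∨ ((¬(¬(z ⊃ x) ∧ y) ∨ ((z ∨ y) ∨ x)) ⊃ (((x ∨ x) ∨ (¬z ⊃ x)) ⊃ y))) = max(0, 0.37) = 0.37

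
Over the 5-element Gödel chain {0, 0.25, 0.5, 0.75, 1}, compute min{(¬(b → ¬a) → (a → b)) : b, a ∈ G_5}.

0.25

The minimum is attained at b = 0.25, a = 0.5:
  ¬a: Gödel ¬ of 0.5 = 0 (operand ≠ 0)
  (b → ¬a): 0.25 > 0, so result = 0
  ¬(b → ¬a): Gödel ¬ of 0 = 1 (operand is 0)
  (a → b): 0.5 > 0.25, so result = 0.25
  (¬(b → ¬a) → (a → b)): 1 > 0.25, so result = 0.25
Checking all 25 assignments confirms none give a value below 0.25.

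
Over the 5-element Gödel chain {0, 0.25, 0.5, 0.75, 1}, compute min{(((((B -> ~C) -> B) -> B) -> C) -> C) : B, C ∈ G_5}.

0.25

The minimum is attained at B = 0.25, C = 0.25:
  ~C: Gödel ¬ of 0.25 = 0 (operand ≠ 0)
  (B -> ~C): 0.25 > 0, so result = 0
  ((B -> ~C) -> B): 0 ≤ 0.25, so result = 1
  (((B -> ~C) -> B) -> B): 1 > 0.25, so result = 0.25
  ((((B -> ~C) -> B) -> B) -> C): 0.25 ≤ 0.25, so result = 1
  (((((B -> ~C) -> B) -> B) -> C) -> C): 1 > 0.25, so result = 0.25
Checking all 25 assignments confirms none give a value below 0.25.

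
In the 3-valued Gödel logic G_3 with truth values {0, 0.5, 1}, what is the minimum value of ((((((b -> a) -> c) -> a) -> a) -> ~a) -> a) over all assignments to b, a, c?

The minimum is attained at b = 0, a = 0, c = 0:
  (b -> a): 0 ≤ 0, so result = 1
  ((b -> a) -> c): 1 > 0, so result = 0
  (((b -> a) -> c) -> a): 0 ≤ 0, so result = 1
  ((((b -> a) -> c) -> a) -> a): 1 > 0, so result = 0
  ~a: Gödel ¬ of 0 = 1 (operand is 0)
  (((((b -> a) -> c) -> a) -> a) -> ~a): 0 ≤ 1, so result = 1
  ((((((b -> a) -> c) -> a) -> a) -> ~a) -> a): 1 > 0, so result = 0
Checking all 27 assignments confirms none give a value below 0.00.

0.00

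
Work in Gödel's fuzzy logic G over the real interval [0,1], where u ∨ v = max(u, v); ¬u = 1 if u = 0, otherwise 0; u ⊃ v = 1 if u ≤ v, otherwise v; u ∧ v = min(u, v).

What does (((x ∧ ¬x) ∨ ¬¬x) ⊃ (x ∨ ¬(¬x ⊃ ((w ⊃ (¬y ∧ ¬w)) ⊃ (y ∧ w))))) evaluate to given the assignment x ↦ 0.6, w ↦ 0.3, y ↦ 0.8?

0.60

¬x: Gödel ¬ of 0.6 = 0 (operand ≠ 0)
(x ∧ ¬x) = min(0.6, 0) = 0
¬x: Gödel ¬ of 0.6 = 0 (operand ≠ 0)
¬¬x: Gödel ¬ of 0 = 1 (operand is 0)
((x ∧ ¬x) ∨ ¬¬x) = max(0, 1) = 1
¬x: Gödel ¬ of 0.6 = 0 (operand ≠ 0)
¬y: Gödel ¬ of 0.8 = 0 (operand ≠ 0)
¬w: Gödel ¬ of 0.3 = 0 (operand ≠ 0)
(¬y ∧ ¬w) = min(0, 0) = 0
(w ⊃ (¬y ∧ ¬w)): 0.3 > 0, so result = 0
(y ∧ w) = min(0.8, 0.3) = 0.3
((w ⊃ (¬y ∧ ¬w)) ⊃ (y ∧ w)): 0 ≤ 0.3, so result = 1
(¬x ⊃ ((w ⊃ (¬y ∧ ¬w)) ⊃ (y ∧ w))): 0 ≤ 1, so result = 1
¬(¬x ⊃ ((w ⊃ (¬y ∧ ¬w)) ⊃ (y ∧ w))): Gödel ¬ of 1 = 0 (operand ≠ 0)
(x ∨ ¬(¬x ⊃ ((w ⊃ (¬y ∧ ¬w)) ⊃ (y ∧ w)))) = max(0.6, 0) = 0.6
(((x ∧ ¬x) ∨ ¬¬x) ⊃ (x ∨ ¬(¬x ⊃ ((w ⊃ (¬y ∧ ¬w)) ⊃ (y ∧ w))))): 1 > 0.6, so result = 0.6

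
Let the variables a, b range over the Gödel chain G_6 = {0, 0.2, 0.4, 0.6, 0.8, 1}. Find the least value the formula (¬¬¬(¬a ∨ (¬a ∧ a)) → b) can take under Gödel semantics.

0.00

The minimum is attained at a = 0.2, b = 0:
  ¬a: Gödel ¬ of 0.2 = 0 (operand ≠ 0)
  ¬a: Gödel ¬ of 0.2 = 0 (operand ≠ 0)
  (¬a ∧ a) = min(0, 0.2) = 0
  (¬a ∨ (¬a ∧ a)) = max(0, 0) = 0
  ¬(¬a ∨ (¬a ∧ a)): Gödel ¬ of 0 = 1 (operand is 0)
  ¬¬(¬a ∨ (¬a ∧ a)): Gödel ¬ of 1 = 0 (operand ≠ 0)
  ¬¬¬(¬a ∨ (¬a ∧ a)): Gödel ¬ of 0 = 1 (operand is 0)
  (¬¬¬(¬a ∨ (¬a ∧ a)) → b): 1 > 0, so result = 0
Checking all 36 assignments confirms none give a value below 0.00.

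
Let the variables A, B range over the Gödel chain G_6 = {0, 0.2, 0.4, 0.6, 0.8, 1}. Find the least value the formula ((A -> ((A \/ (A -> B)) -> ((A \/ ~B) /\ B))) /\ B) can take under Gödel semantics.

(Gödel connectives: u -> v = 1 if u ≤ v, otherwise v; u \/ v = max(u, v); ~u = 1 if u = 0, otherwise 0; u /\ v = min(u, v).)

The minimum is attained at A = 0, B = 0:
  (A -> B): 0 ≤ 0, so result = 1
  (A \/ (A -> B)) = max(0, 1) = 1
  ~B: Gödel ¬ of 0 = 1 (operand is 0)
  (A \/ ~B) = max(0, 1) = 1
  ((A \/ ~B) /\ B) = min(1, 0) = 0
  ((A \/ (A -> B)) -> ((A \/ ~B) /\ B)): 1 > 0, so result = 0
  (A -> ((A \/ (A -> B)) -> ((A \/ ~B) /\ B))): 0 ≤ 0, so result = 1
  ((A -> ((A \/ (A -> B)) -> ((A \/ ~B) /\ B))) /\ B) = min(1, 0) = 0
Checking all 36 assignments confirms none give a value below 0.00.

0.00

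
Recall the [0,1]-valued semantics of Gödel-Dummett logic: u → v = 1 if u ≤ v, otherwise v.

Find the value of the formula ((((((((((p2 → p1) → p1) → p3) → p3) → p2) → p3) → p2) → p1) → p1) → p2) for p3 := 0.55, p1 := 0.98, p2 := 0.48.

(p2 → p1): 0.48 ≤ 0.98, so result = 1
((p2 → p1) → p1): 1 > 0.98, so result = 0.98
(((p2 → p1) → p1) → p3): 0.98 > 0.55, so result = 0.55
((((p2 → p1) → p1) → p3) → p3): 0.55 ≤ 0.55, so result = 1
(((((p2 → p1) → p1) → p3) → p3) → p2): 1 > 0.48, so result = 0.48
((((((p2 → p1) → p1) → p3) → p3) → p2) → p3): 0.48 ≤ 0.55, so result = 1
(((((((p2 → p1) → p1) → p3) → p3) → p2) → p3) → p2): 1 > 0.48, so result = 0.48
((((((((p2 → p1) → p1) → p3) → p3) → p2) → p3) → p2) → p1): 0.48 ≤ 0.98, so result = 1
(((((((((p2 → p1) → p1) → p3) → p3) → p2) → p3) → p2) → p1) → p1): 1 > 0.98, so result = 0.98
((((((((((p2 → p1) → p1) → p3) → p3) → p2) → p3) → p2) → p1) → p1) → p2): 0.98 > 0.48, so result = 0.48

0.48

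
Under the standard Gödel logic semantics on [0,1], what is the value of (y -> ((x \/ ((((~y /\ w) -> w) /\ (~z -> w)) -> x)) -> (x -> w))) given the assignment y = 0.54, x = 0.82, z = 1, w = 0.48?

0.48

~y: Gödel ¬ of 0.54 = 0 (operand ≠ 0)
(~y /\ w) = min(0, 0.48) = 0
((~y /\ w) -> w): 0 ≤ 0.48, so result = 1
~z: Gödel ¬ of 1 = 0 (operand ≠ 0)
(~z -> w): 0 ≤ 0.48, so result = 1
(((~y /\ w) -> w) /\ (~z -> w)) = min(1, 1) = 1
((((~y /\ w) -> w) /\ (~z -> w)) -> x): 1 > 0.82, so result = 0.82
(x \/ ((((~y /\ w) -> w) /\ (~z -> w)) -> x)) = max(0.82, 0.82) = 0.82
(x -> w): 0.82 > 0.48, so result = 0.48
((x \/ ((((~y /\ w) -> w) /\ (~z -> w)) -> x)) -> (x -> w)): 0.82 > 0.48, so result = 0.48
(y -> ((x \/ ((((~y /\ w) -> w) /\ (~z -> w)) -> x)) -> (x -> w))): 0.54 > 0.48, so result = 0.48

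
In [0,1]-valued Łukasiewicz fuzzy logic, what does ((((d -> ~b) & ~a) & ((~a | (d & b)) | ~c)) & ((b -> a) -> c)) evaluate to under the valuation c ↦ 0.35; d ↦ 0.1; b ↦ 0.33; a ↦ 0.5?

0.35

~b: Łukasiewicz ¬ gives 1 − 0.33 = 0.67
(d -> ~b): min(1, 1 − 0.1 + 0.67) = 1
~a: Łukasiewicz ¬ gives 1 − 0.5 = 0.5
((d -> ~b) & ~a) = min(1, 0.5) = 0.5
~a: Łukasiewicz ¬ gives 1 − 0.5 = 0.5
(d & b) = min(0.1, 0.33) = 0.1
(~a | (d & b)) = max(0.5, 0.1) = 0.5
~c: Łukasiewicz ¬ gives 1 − 0.35 = 0.65
((~a | (d & b)) | ~c) = max(0.5, 0.65) = 0.65
(((d -> ~b) & ~a) & ((~a | (d & b)) | ~c)) = min(0.5, 0.65) = 0.5
(b -> a): min(1, 1 − 0.33 + 0.5) = 1
((b -> a) -> c): min(1, 1 − 1 + 0.35) = 0.35
((((d -> ~b) & ~a) & ((~a | (d & b)) | ~c)) & ((b -> a) -> c)) = min(0.5, 0.35) = 0.35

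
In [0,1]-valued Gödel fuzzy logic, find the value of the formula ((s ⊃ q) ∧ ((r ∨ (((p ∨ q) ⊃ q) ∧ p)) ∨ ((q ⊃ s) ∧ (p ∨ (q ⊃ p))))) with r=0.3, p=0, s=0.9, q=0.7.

(s ⊃ q): 0.9 > 0.7, so result = 0.7
(p ∨ q) = max(0, 0.7) = 0.7
((p ∨ q) ⊃ q): 0.7 ≤ 0.7, so result = 1
(((p ∨ q) ⊃ q) ∧ p) = min(1, 0) = 0
(r ∨ (((p ∨ q) ⊃ q) ∧ p)) = max(0.3, 0) = 0.3
(q ⊃ s): 0.7 ≤ 0.9, so result = 1
(q ⊃ p): 0.7 > 0, so result = 0
(p ∨ (q ⊃ p)) = max(0, 0) = 0
((q ⊃ s) ∧ (p ∨ (q ⊃ p))) = min(1, 0) = 0
((r ∨ (((p ∨ q) ⊃ q) ∧ p)) ∨ ((q ⊃ s) ∧ (p ∨ (q ⊃ p)))) = max(0.3, 0) = 0.3
((s ⊃ q) ∧ ((r ∨ (((p ∨ q) ⊃ q) ∧ p)) ∨ ((q ⊃ s) ∧ (p ∨ (q ⊃ p))))) = min(0.7, 0.3) = 0.3

0.30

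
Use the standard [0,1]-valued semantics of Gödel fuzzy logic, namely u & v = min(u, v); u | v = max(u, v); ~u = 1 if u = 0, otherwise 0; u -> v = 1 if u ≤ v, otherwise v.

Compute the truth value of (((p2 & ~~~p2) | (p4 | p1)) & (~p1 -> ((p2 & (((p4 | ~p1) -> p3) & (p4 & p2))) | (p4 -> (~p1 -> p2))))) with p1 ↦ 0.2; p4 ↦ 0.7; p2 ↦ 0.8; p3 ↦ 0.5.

~p2: Gödel ¬ of 0.8 = 0 (operand ≠ 0)
~~p2: Gödel ¬ of 0 = 1 (operand is 0)
~~~p2: Gödel ¬ of 1 = 0 (operand ≠ 0)
(p2 & ~~~p2) = min(0.8, 0) = 0
(p4 | p1) = max(0.7, 0.2) = 0.7
((p2 & ~~~p2) | (p4 | p1)) = max(0, 0.7) = 0.7
~p1: Gödel ¬ of 0.2 = 0 (operand ≠ 0)
~p1: Gödel ¬ of 0.2 = 0 (operand ≠ 0)
(p4 | ~p1) = max(0.7, 0) = 0.7
((p4 | ~p1) -> p3): 0.7 > 0.5, so result = 0.5
(p4 & p2) = min(0.7, 0.8) = 0.7
(((p4 | ~p1) -> p3) & (p4 & p2)) = min(0.5, 0.7) = 0.5
(p2 & (((p4 | ~p1) -> p3) & (p4 & p2))) = min(0.8, 0.5) = 0.5
~p1: Gödel ¬ of 0.2 = 0 (operand ≠ 0)
(~p1 -> p2): 0 ≤ 0.8, so result = 1
(p4 -> (~p1 -> p2)): 0.7 ≤ 1, so result = 1
((p2 & (((p4 | ~p1) -> p3) & (p4 & p2))) | (p4 -> (~p1 -> p2))) = max(0.5, 1) = 1
(~p1 -> ((p2 & (((p4 | ~p1) -> p3) & (p4 & p2))) | (p4 -> (~p1 -> p2)))): 0 ≤ 1, so result = 1
(((p2 & ~~~p2) | (p4 | p1)) & (~p1 -> ((p2 & (((p4 | ~p1) -> p3) & (p4 & p2))) | (p4 -> (~p1 -> p2))))) = min(0.7, 1) = 0.7

0.70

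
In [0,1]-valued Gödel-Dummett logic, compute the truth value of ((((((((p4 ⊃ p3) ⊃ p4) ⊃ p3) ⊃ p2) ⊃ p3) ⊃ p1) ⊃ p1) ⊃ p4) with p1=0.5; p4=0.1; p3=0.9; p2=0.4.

0.10

(p4 ⊃ p3): 0.1 ≤ 0.9, so result = 1
((p4 ⊃ p3) ⊃ p4): 1 > 0.1, so result = 0.1
(((p4 ⊃ p3) ⊃ p4) ⊃ p3): 0.1 ≤ 0.9, so result = 1
((((p4 ⊃ p3) ⊃ p4) ⊃ p3) ⊃ p2): 1 > 0.4, so result = 0.4
(((((p4 ⊃ p3) ⊃ p4) ⊃ p3) ⊃ p2) ⊃ p3): 0.4 ≤ 0.9, so result = 1
((((((p4 ⊃ p3) ⊃ p4) ⊃ p3) ⊃ p2) ⊃ p3) ⊃ p1): 1 > 0.5, so result = 0.5
(((((((p4 ⊃ p3) ⊃ p4) ⊃ p3) ⊃ p2) ⊃ p3) ⊃ p1) ⊃ p1): 0.5 ≤ 0.5, so result = 1
((((((((p4 ⊃ p3) ⊃ p4) ⊃ p3) ⊃ p2) ⊃ p3) ⊃ p1) ⊃ p1) ⊃ p4): 1 > 0.1, so result = 0.1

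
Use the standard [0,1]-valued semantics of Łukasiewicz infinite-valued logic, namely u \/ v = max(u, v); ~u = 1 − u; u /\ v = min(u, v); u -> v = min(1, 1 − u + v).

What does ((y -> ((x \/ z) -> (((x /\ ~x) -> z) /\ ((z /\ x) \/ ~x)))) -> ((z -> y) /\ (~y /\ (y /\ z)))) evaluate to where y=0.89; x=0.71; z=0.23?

0.42

(x \/ z) = max(0.71, 0.23) = 0.71
~x: Łukasiewicz ¬ gives 1 − 0.71 = 0.29
(x /\ ~x) = min(0.71, 0.29) = 0.29
((x /\ ~x) -> z): min(1, 1 − 0.29 + 0.23) = 0.94
(z /\ x) = min(0.23, 0.71) = 0.23
~x: Łukasiewicz ¬ gives 1 − 0.71 = 0.29
((z /\ x) \/ ~x) = max(0.23, 0.29) = 0.29
(((x /\ ~x) -> z) /\ ((z /\ x) \/ ~x)) = min(0.94, 0.29) = 0.29
((x \/ z) -> (((x /\ ~x) -> z) /\ ((z /\ x) \/ ~x))): min(1, 1 − 0.71 + 0.29) = 0.58
(y -> ((x \/ z) -> (((x /\ ~x) -> z) /\ ((z /\ x) \/ ~x)))): min(1, 1 − 0.89 + 0.58) = 0.69
(z -> y): min(1, 1 − 0.23 + 0.89) = 1
~y: Łukasiewicz ¬ gives 1 − 0.89 = 0.11
(y /\ z) = min(0.89, 0.23) = 0.23
(~y /\ (y /\ z)) = min(0.11, 0.23) = 0.11
((z -> y) /\ (~y /\ (y /\ z))) = min(1, 0.11) = 0.11
((y -> ((x \/ z) -> (((x /\ ~x) -> z) /\ ((z /\ x) \/ ~x)))) -> ((z -> y) /\ (~y /\ (y /\ z)))): min(1, 1 − 0.69 + 0.11) = 0.42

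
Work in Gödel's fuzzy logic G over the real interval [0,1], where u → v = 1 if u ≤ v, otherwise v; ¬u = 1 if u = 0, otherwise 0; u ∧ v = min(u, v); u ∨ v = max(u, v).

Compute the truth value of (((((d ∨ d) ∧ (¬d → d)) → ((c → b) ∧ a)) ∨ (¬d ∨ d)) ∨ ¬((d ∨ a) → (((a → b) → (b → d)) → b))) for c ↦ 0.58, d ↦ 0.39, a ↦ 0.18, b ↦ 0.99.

(d ∨ d) = max(0.39, 0.39) = 0.39
¬d: Gödel ¬ of 0.39 = 0 (operand ≠ 0)
(¬d → d): 0 ≤ 0.39, so result = 1
((d ∨ d) ∧ (¬d → d)) = min(0.39, 1) = 0.39
(c → b): 0.58 ≤ 0.99, so result = 1
((c → b) ∧ a) = min(1, 0.18) = 0.18
(((d ∨ d) ∧ (¬d → d)) → ((c → b) ∧ a)): 0.39 > 0.18, so result = 0.18
¬d: Gödel ¬ of 0.39 = 0 (operand ≠ 0)
(¬d ∨ d) = max(0, 0.39) = 0.39
((((d ∨ d) ∧ (¬d → d)) → ((c → b) ∧ a)) ∨ (¬d ∨ d)) = max(0.18, 0.39) = 0.39
(d ∨ a) = max(0.39, 0.18) = 0.39
(a → b): 0.18 ≤ 0.99, so result = 1
(b → d): 0.99 > 0.39, so result = 0.39
((a → b) → (b → d)): 1 > 0.39, so result = 0.39
(((a → b) → (b → d)) → b): 0.39 ≤ 0.99, so result = 1
((d ∨ a) → (((a → b) → (b → d)) → b)): 0.39 ≤ 1, so result = 1
¬((d ∨ a) → (((a → b) → (b → d)) → b)): Gödel ¬ of 1 = 0 (operand ≠ 0)
(((((d ∨ d) ∧ (¬d → d)) → ((c → b) ∧ a)) ∨ (¬d ∨ d)) ∨ ¬((d ∨ a) → (((a → b) → (b → d)) → b))) = max(0.39, 0) = 0.39

0.39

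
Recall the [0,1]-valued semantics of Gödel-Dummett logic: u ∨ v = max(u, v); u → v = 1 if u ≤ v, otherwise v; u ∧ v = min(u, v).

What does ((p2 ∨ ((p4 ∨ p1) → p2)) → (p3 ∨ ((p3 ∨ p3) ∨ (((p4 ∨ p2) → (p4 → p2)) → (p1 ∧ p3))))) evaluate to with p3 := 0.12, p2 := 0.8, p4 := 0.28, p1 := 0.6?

(p4 ∨ p1) = max(0.28, 0.6) = 0.6
((p4 ∨ p1) → p2): 0.6 ≤ 0.8, so result = 1
(p2 ∨ ((p4 ∨ p1) → p2)) = max(0.8, 1) = 1
(p3 ∨ p3) = max(0.12, 0.12) = 0.12
(p4 ∨ p2) = max(0.28, 0.8) = 0.8
(p4 → p2): 0.28 ≤ 0.8, so result = 1
((p4 ∨ p2) → (p4 → p2)): 0.8 ≤ 1, so result = 1
(p1 ∧ p3) = min(0.6, 0.12) = 0.12
(((p4 ∨ p2) → (p4 → p2)) → (p1 ∧ p3)): 1 > 0.12, so result = 0.12
((p3 ∨ p3) ∨ (((p4 ∨ p2) → (p4 → p2)) → (p1 ∧ p3))) = max(0.12, 0.12) = 0.12
(p3 ∨ ((p3 ∨ p3) ∨ (((p4 ∨ p2) → (p4 → p2)) → (p1 ∧ p3)))) = max(0.12, 0.12) = 0.12
((p2 ∨ ((p4 ∨ p1) → p2)) → (p3 ∨ ((p3 ∨ p3) ∨ (((p4 ∨ p2) → (p4 → p2)) → (p1 ∧ p3))))): 1 > 0.12, so result = 0.12

0.12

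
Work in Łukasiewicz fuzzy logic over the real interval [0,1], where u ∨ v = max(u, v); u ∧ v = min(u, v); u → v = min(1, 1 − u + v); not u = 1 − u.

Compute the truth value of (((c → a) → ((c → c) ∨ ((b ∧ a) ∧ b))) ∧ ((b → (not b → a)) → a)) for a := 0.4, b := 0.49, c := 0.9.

0.40

(c → a): min(1, 1 − 0.9 + 0.4) = 0.5
(c → c): min(1, 1 − 0.9 + 0.9) = 1
(b ∧ a) = min(0.49, 0.4) = 0.4
((b ∧ a) ∧ b) = min(0.4, 0.49) = 0.4
((c → c) ∨ ((b ∧ a) ∧ b)) = max(1, 0.4) = 1
((c → a) → ((c → c) ∨ ((b ∧ a) ∧ b))): min(1, 1 − 0.5 + 1) = 1
not b: Łukasiewicz ¬ gives 1 − 0.49 = 0.51
(not b → a): min(1, 1 − 0.51 + 0.4) = 0.89
(b → (not b → a)): min(1, 1 − 0.49 + 0.89) = 1
((b → (not b → a)) → a): min(1, 1 − 1 + 0.4) = 0.4
(((c → a) → ((c → c) ∨ ((b ∧ a) ∧ b))) ∧ ((b → (not b → a)) → a)) = min(1, 0.4) = 0.4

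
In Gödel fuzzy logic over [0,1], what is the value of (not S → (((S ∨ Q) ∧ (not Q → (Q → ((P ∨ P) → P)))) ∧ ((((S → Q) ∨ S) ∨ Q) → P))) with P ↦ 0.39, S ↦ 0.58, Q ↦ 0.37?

not S: Gödel ¬ of 0.58 = 0 (operand ≠ 0)
(S ∨ Q) = max(0.58, 0.37) = 0.58
not Q: Gödel ¬ of 0.37 = 0 (operand ≠ 0)
(P ∨ P) = max(0.39, 0.39) = 0.39
((P ∨ P) → P): 0.39 ≤ 0.39, so result = 1
(Q → ((P ∨ P) → P)): 0.37 ≤ 1, so result = 1
(not Q → (Q → ((P ∨ P) → P))): 0 ≤ 1, so result = 1
((S ∨ Q) ∧ (not Q → (Q → ((P ∨ P) → P)))) = min(0.58, 1) = 0.58
(S → Q): 0.58 > 0.37, so result = 0.37
((S → Q) ∨ S) = max(0.37, 0.58) = 0.58
(((S → Q) ∨ S) ∨ Q) = max(0.58, 0.37) = 0.58
((((S → Q) ∨ S) ∨ Q) → P): 0.58 > 0.39, so result = 0.39
(((S ∨ Q) ∧ (not Q → (Q → ((P ∨ P) → P)))) ∧ ((((S → Q) ∨ S) ∨ Q) → P)) = min(0.58, 0.39) = 0.39
(not S → (((S ∨ Q) ∧ (not Q → (Q → ((P ∨ P) → P)))) ∧ ((((S → Q) ∨ S) ∨ Q) → P))): 0 ≤ 0.39, so result = 1

1.00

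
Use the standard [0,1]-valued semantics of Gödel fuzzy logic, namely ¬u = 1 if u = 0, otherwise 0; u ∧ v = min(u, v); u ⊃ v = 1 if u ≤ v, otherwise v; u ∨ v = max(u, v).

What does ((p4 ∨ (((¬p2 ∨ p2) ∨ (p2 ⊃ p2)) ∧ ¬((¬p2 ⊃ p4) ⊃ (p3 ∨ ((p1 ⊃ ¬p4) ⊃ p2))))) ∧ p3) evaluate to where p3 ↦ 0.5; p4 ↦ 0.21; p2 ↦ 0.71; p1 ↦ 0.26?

0.21

¬p2: Gödel ¬ of 0.71 = 0 (operand ≠ 0)
(¬p2 ∨ p2) = max(0, 0.71) = 0.71
(p2 ⊃ p2): 0.71 ≤ 0.71, so result = 1
((¬p2 ∨ p2) ∨ (p2 ⊃ p2)) = max(0.71, 1) = 1
¬p2: Gödel ¬ of 0.71 = 0 (operand ≠ 0)
(¬p2 ⊃ p4): 0 ≤ 0.21, so result = 1
¬p4: Gödel ¬ of 0.21 = 0 (operand ≠ 0)
(p1 ⊃ ¬p4): 0.26 > 0, so result = 0
((p1 ⊃ ¬p4) ⊃ p2): 0 ≤ 0.71, so result = 1
(p3 ∨ ((p1 ⊃ ¬p4) ⊃ p2)) = max(0.5, 1) = 1
((¬p2 ⊃ p4) ⊃ (p3 ∨ ((p1 ⊃ ¬p4) ⊃ p2))): 1 ≤ 1, so result = 1
¬((¬p2 ⊃ p4) ⊃ (p3 ∨ ((p1 ⊃ ¬p4) ⊃ p2))): Gödel ¬ of 1 = 0 (operand ≠ 0)
(((¬p2 ∨ p2) ∨ (p2 ⊃ p2)) ∧ ¬((¬p2 ⊃ p4) ⊃ (p3 ∨ ((p1 ⊃ ¬p4) ⊃ p2)))) = min(1, 0) = 0
(p4 ∨ (((¬p2 ∨ p2) ∨ (p2 ⊃ p2)) ∧ ¬((¬p2 ⊃ p4) ⊃ (p3 ∨ ((p1 ⊃ ¬p4) ⊃ p2))))) = max(0.21, 0) = 0.21
((p4 ∨ (((¬p2 ∨ p2) ∨ (p2 ⊃ p2)) ∧ ¬((¬p2 ⊃ p4) ⊃ (p3 ∨ ((p1 ⊃ ¬p4) ⊃ p2))))) ∧ p3) = min(0.21, 0.5) = 0.21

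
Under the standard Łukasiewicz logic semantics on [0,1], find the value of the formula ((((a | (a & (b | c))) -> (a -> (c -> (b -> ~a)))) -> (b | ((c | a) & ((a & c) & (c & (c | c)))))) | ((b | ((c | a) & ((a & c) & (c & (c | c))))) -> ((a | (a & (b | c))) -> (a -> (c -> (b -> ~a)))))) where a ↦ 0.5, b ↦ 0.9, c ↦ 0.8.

(b | c) = max(0.9, 0.8) = 0.9
(a & (b | c)) = min(0.5, 0.9) = 0.5
(a | (a & (b | c))) = max(0.5, 0.5) = 0.5
~a: Łukasiewicz ¬ gives 1 − 0.5 = 0.5
(b -> ~a): min(1, 1 − 0.9 + 0.5) = 0.6
(c -> (b -> ~a)): min(1, 1 − 0.8 + 0.6) = 0.8
(a -> (c -> (b -> ~a))): min(1, 1 − 0.5 + 0.8) = 1
((a | (a & (b | c))) -> (a -> (c -> (b -> ~a)))): min(1, 1 − 0.5 + 1) = 1
(c | a) = max(0.8, 0.5) = 0.8
(a & c) = min(0.5, 0.8) = 0.5
(c | c) = max(0.8, 0.8) = 0.8
(c & (c | c)) = min(0.8, 0.8) = 0.8
((a & c) & (c & (c | c))) = min(0.5, 0.8) = 0.5
((c | a) & ((a & c) & (c & (c | c)))) = min(0.8, 0.5) = 0.5
(b | ((c | a) & ((a & c) & (c & (c | c))))) = max(0.9, 0.5) = 0.9
(((a | (a & (b | c))) -> (a -> (c -> (b -> ~a)))) -> (b | ((c | a) & ((a & c) & (c & (c | c)))))): min(1, 1 − 1 + 0.9) = 0.9
(c | a) = max(0.8, 0.5) = 0.8
(a & c) = min(0.5, 0.8) = 0.5
(c | c) = max(0.8, 0.8) = 0.8
(c & (c | c)) = min(0.8, 0.8) = 0.8
((a & c) & (c & (c | c))) = min(0.5, 0.8) = 0.5
((c | a) & ((a & c) & (c & (c | c)))) = min(0.8, 0.5) = 0.5
(b | ((c | a) & ((a & c) & (c & (c | c))))) = max(0.9, 0.5) = 0.9
(b | c) = max(0.9, 0.8) = 0.9
(a & (b | c)) = min(0.5, 0.9) = 0.5
(a | (a & (b | c))) = max(0.5, 0.5) = 0.5
~a: Łukasiewicz ¬ gives 1 − 0.5 = 0.5
(b -> ~a): min(1, 1 − 0.9 + 0.5) = 0.6
(c -> (b -> ~a)): min(1, 1 − 0.8 + 0.6) = 0.8
(a -> (c -> (b -> ~a))): min(1, 1 − 0.5 + 0.8) = 1
((a | (a & (b | c))) -> (a -> (c -> (b -> ~a)))): min(1, 1 − 0.5 + 1) = 1
((b | ((c | a) & ((a & c) & (c & (c | c))))) -> ((a | (a & (b | c))) -> (a -> (c -> (b -> ~a))))): min(1, 1 − 0.9 + 1) = 1
((((a | (a & (b | c))) -> (a -> (c -> (b -> ~a)))) -> (b | ((c | a) & ((a & c) & (c & (c | c)))))) | ((b | ((c | a) & ((a & c) & (c & (c | c))))) -> ((a | (a & (b | c))) -> (a -> (c -> (b -> ~a)))))) = max(0.9, 1) = 1

1.00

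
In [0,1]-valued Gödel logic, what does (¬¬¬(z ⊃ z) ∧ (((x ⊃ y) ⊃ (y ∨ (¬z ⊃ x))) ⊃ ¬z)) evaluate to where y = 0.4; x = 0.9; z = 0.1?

(z ⊃ z): 0.1 ≤ 0.1, so result = 1
¬(z ⊃ z): Gödel ¬ of 1 = 0 (operand ≠ 0)
¬¬(z ⊃ z): Gödel ¬ of 0 = 1 (operand is 0)
¬¬¬(z ⊃ z): Gödel ¬ of 1 = 0 (operand ≠ 0)
(x ⊃ y): 0.9 > 0.4, so result = 0.4
¬z: Gödel ¬ of 0.1 = 0 (operand ≠ 0)
(¬z ⊃ x): 0 ≤ 0.9, so result = 1
(y ∨ (¬z ⊃ x)) = max(0.4, 1) = 1
((x ⊃ y) ⊃ (y ∨ (¬z ⊃ x))): 0.4 ≤ 1, so result = 1
¬z: Gödel ¬ of 0.1 = 0 (operand ≠ 0)
(((x ⊃ y) ⊃ (y ∨ (¬z ⊃ x))) ⊃ ¬z): 1 > 0, so result = 0
(¬¬¬(z ⊃ z) ∧ (((x ⊃ y) ⊃ (y ∨ (¬z ⊃ x))) ⊃ ¬z)) = min(0, 0) = 0

0.00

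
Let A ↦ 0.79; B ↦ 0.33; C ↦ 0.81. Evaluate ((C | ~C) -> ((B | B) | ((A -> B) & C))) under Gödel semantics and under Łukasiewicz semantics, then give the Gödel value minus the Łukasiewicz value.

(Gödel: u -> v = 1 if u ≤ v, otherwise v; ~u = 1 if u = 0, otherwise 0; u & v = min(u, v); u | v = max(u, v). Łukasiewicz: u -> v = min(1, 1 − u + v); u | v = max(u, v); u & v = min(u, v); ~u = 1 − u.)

-0.40

Gödel evaluation:
  ~C: Gödel ¬ of 0.81 = 0 (operand ≠ 0)
  (C | ~C) = max(0.81, 0) = 0.81
  (B | B) = max(0.33, 0.33) = 0.33
  (A -> B): 0.79 > 0.33, so result = 0.33
  ((A -> B) & C) = min(0.33, 0.81) = 0.33
  ((B | B) | ((A -> B) & C)) = max(0.33, 0.33) = 0.33
  ((C | ~C) -> ((B | B) | ((A -> B) & C))): 0.81 > 0.33, so result = 0.33
  Gödel value = 0.33
Łukasiewicz evaluation:
  ~C: Łukasiewicz ¬ gives 1 − 0.81 = 0.19
  (C | ~C) = max(0.81, 0.19) = 0.81
  (B | B) = max(0.33, 0.33) = 0.33
  (A -> B): min(1, 1 − 0.79 + 0.33) = 0.54
  ((A -> B) & C) = min(0.54, 0.81) = 0.54
  ((B | B) | ((A -> B) & C)) = max(0.33, 0.54) = 0.54
  ((C | ~C) -> ((B | B) | ((A -> B) & C))): min(1, 1 − 0.81 + 0.54) = 0.73
  Łukasiewicz value = 0.73
Difference: 0.33 − 0.73 = -0.40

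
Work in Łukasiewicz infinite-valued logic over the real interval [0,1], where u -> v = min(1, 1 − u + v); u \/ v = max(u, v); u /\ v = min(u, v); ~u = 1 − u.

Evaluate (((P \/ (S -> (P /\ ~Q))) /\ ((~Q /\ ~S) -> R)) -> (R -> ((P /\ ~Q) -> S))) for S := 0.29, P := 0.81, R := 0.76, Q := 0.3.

0.83

~Q: Łukasiewicz ¬ gives 1 − 0.3 = 0.7
(P /\ ~Q) = min(0.81, 0.7) = 0.7
(S -> (P /\ ~Q)): min(1, 1 − 0.29 + 0.7) = 1
(P \/ (S -> (P /\ ~Q))) = max(0.81, 1) = 1
~Q: Łukasiewicz ¬ gives 1 − 0.3 = 0.7
~S: Łukasiewicz ¬ gives 1 − 0.29 = 0.71
(~Q /\ ~S) = min(0.7, 0.71) = 0.7
((~Q /\ ~S) -> R): min(1, 1 − 0.7 + 0.76) = 1
((P \/ (S -> (P /\ ~Q))) /\ ((~Q /\ ~S) -> R)) = min(1, 1) = 1
~Q: Łukasiewicz ¬ gives 1 − 0.3 = 0.7
(P /\ ~Q) = min(0.81, 0.7) = 0.7
((P /\ ~Q) -> S): min(1, 1 − 0.7 + 0.29) = 0.59
(R -> ((P /\ ~Q) -> S)): min(1, 1 − 0.76 + 0.59) = 0.83
(((P \/ (S -> (P /\ ~Q))) /\ ((~Q /\ ~S) -> R)) -> (R -> ((P /\ ~Q) -> S))): min(1, 1 − 1 + 0.83) = 0.83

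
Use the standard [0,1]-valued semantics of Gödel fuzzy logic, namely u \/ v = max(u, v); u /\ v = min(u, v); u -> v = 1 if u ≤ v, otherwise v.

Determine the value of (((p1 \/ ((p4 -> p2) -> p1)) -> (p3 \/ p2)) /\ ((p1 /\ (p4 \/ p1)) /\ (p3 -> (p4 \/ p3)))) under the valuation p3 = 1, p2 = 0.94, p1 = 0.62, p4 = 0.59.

0.62

(p4 -> p2): 0.59 ≤ 0.94, so result = 1
((p4 -> p2) -> p1): 1 > 0.62, so result = 0.62
(p1 \/ ((p4 -> p2) -> p1)) = max(0.62, 0.62) = 0.62
(p3 \/ p2) = max(1, 0.94) = 1
((p1 \/ ((p4 -> p2) -> p1)) -> (p3 \/ p2)): 0.62 ≤ 1, so result = 1
(p4 \/ p1) = max(0.59, 0.62) = 0.62
(p1 /\ (p4 \/ p1)) = min(0.62, 0.62) = 0.62
(p4 \/ p3) = max(0.59, 1) = 1
(p3 -> (p4 \/ p3)): 1 ≤ 1, so result = 1
((p1 /\ (p4 \/ p1)) /\ (p3 -> (p4 \/ p3))) = min(0.62, 1) = 0.62
(((p1 \/ ((p4 -> p2) -> p1)) -> (p3 \/ p2)) /\ ((p1 /\ (p4 \/ p1)) /\ (p3 -> (p4 \/ p3)))) = min(1, 0.62) = 0.62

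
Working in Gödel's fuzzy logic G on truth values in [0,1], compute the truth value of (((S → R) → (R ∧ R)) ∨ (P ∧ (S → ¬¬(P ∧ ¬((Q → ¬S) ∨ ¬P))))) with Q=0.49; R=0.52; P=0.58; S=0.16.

(S → R): 0.16 ≤ 0.52, so result = 1
(R ∧ R) = min(0.52, 0.52) = 0.52
((S → R) → (R ∧ R)): 1 > 0.52, so result = 0.52
¬S: Gödel ¬ of 0.16 = 0 (operand ≠ 0)
(Q → ¬S): 0.49 > 0, so result = 0
¬P: Gödel ¬ of 0.58 = 0 (operand ≠ 0)
((Q → ¬S) ∨ ¬P) = max(0, 0) = 0
¬((Q → ¬S) ∨ ¬P): Gödel ¬ of 0 = 1 (operand is 0)
(P ∧ ¬((Q → ¬S) ∨ ¬P)) = min(0.58, 1) = 0.58
¬(P ∧ ¬((Q → ¬S) ∨ ¬P)): Gödel ¬ of 0.58 = 0 (operand ≠ 0)
¬¬(P ∧ ¬((Q → ¬S) ∨ ¬P)): Gödel ¬ of 0 = 1 (operand is 0)
(S → ¬¬(P ∧ ¬((Q → ¬S) ∨ ¬P))): 0.16 ≤ 1, so result = 1
(P ∧ (S → ¬¬(P ∧ ¬((Q → ¬S) ∨ ¬P)))) = min(0.58, 1) = 0.58
(((S → R) → (R ∧ R)) ∨ (P ∧ (S → ¬¬(P ∧ ¬((Q → ¬S) ∨ ¬P))))) = max(0.52, 0.58) = 0.58

0.58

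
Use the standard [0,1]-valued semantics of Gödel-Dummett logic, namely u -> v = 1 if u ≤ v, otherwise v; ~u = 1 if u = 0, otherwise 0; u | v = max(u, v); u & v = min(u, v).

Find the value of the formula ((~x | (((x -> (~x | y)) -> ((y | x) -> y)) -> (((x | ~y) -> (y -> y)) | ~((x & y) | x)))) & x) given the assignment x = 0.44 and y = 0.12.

0.44

~x: Gödel ¬ of 0.44 = 0 (operand ≠ 0)
~x: Gödel ¬ of 0.44 = 0 (operand ≠ 0)
(~x | y) = max(0, 0.12) = 0.12
(x -> (~x | y)): 0.44 > 0.12, so result = 0.12
(y | x) = max(0.12, 0.44) = 0.44
((y | x) -> y): 0.44 > 0.12, so result = 0.12
((x -> (~x | y)) -> ((y | x) -> y)): 0.12 ≤ 0.12, so result = 1
~y: Gödel ¬ of 0.12 = 0 (operand ≠ 0)
(x | ~y) = max(0.44, 0) = 0.44
(y -> y): 0.12 ≤ 0.12, so result = 1
((x | ~y) -> (y -> y)): 0.44 ≤ 1, so result = 1
(x & y) = min(0.44, 0.12) = 0.12
((x & y) | x) = max(0.12, 0.44) = 0.44
~((x & y) | x): Gödel ¬ of 0.44 = 0 (operand ≠ 0)
(((x | ~y) -> (y -> y)) | ~((x & y) | x)) = max(1, 0) = 1
(((x -> (~x | y)) -> ((y | x) -> y)) -> (((x | ~y) -> (y -> y)) | ~((x & y) | x))): 1 ≤ 1, so result = 1
(~x | (((x -> (~x | y)) -> ((y | x) -> y)) -> (((x | ~y) -> (y -> y)) | ~((x & y) | x)))) = max(0, 1) = 1
((~x | (((x -> (~x | y)) -> ((y | x) -> y)) -> (((x | ~y) -> (y -> y)) | ~((x & y) | x)))) & x) = min(1, 0.44) = 0.44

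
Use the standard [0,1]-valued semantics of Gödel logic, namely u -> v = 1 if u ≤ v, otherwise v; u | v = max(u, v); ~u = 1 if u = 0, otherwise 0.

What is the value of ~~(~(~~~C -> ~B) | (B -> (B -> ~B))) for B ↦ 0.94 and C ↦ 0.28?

0.00

~C: Gödel ¬ of 0.28 = 0 (operand ≠ 0)
~~C: Gödel ¬ of 0 = 1 (operand is 0)
~~~C: Gödel ¬ of 1 = 0 (operand ≠ 0)
~B: Gödel ¬ of 0.94 = 0 (operand ≠ 0)
(~~~C -> ~B): 0 ≤ 0, so result = 1
~(~~~C -> ~B): Gödel ¬ of 1 = 0 (operand ≠ 0)
~B: Gödel ¬ of 0.94 = 0 (operand ≠ 0)
(B -> ~B): 0.94 > 0, so result = 0
(B -> (B -> ~B)): 0.94 > 0, so result = 0
(~(~~~C -> ~B) | (B -> (B -> ~B))) = max(0, 0) = 0
~(~(~~~C -> ~B) | (B -> (B -> ~B))): Gödel ¬ of 0 = 1 (operand is 0)
~~(~(~~~C -> ~B) | (B -> (B -> ~B))): Gödel ¬ of 1 = 0 (operand ≠ 0)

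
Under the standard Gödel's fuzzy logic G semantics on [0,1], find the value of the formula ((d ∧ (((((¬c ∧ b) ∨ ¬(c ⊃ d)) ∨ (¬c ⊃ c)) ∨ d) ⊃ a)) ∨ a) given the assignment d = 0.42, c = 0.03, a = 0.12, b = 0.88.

0.12

¬c: Gödel ¬ of 0.03 = 0 (operand ≠ 0)
(¬c ∧ b) = min(0, 0.88) = 0
(c ⊃ d): 0.03 ≤ 0.42, so result = 1
¬(c ⊃ d): Gödel ¬ of 1 = 0 (operand ≠ 0)
((¬c ∧ b) ∨ ¬(c ⊃ d)) = max(0, 0) = 0
¬c: Gödel ¬ of 0.03 = 0 (operand ≠ 0)
(¬c ⊃ c): 0 ≤ 0.03, so result = 1
(((¬c ∧ b) ∨ ¬(c ⊃ d)) ∨ (¬c ⊃ c)) = max(0, 1) = 1
((((¬c ∧ b) ∨ ¬(c ⊃ d)) ∨ (¬c ⊃ c)) ∨ d) = max(1, 0.42) = 1
(((((¬c ∧ b) ∨ ¬(c ⊃ d)) ∨ (¬c ⊃ c)) ∨ d) ⊃ a): 1 > 0.12, so result = 0.12
(d ∧ (((((¬c ∧ b) ∨ ¬(c ⊃ d)) ∨ (¬c ⊃ c)) ∨ d) ⊃ a)) = min(0.42, 0.12) = 0.12
((d ∧ (((((¬c ∧ b) ∨ ¬(c ⊃ d)) ∨ (¬c ⊃ c)) ∨ d) ⊃ a)) ∨ a) = max(0.12, 0.12) = 0.12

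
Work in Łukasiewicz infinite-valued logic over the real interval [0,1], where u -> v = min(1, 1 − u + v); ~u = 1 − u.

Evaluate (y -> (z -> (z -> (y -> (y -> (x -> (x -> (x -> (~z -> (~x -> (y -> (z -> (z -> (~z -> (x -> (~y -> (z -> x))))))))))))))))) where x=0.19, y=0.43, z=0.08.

~z: Łukasiewicz ¬ gives 1 − 0.08 = 0.92
~x: Łukasiewicz ¬ gives 1 − 0.19 = 0.81
~z: Łukasiewicz ¬ gives 1 − 0.08 = 0.92
~y: Łukasiewicz ¬ gives 1 − 0.43 = 0.57
(z -> x): min(1, 1 − 0.08 + 0.19) = 1
(~y -> (z -> x)): min(1, 1 − 0.57 + 1) = 1
(x -> (~y -> (z -> x))): min(1, 1 − 0.19 + 1) = 1
(~z -> (x -> (~y -> (z -> x)))): min(1, 1 − 0.92 + 1) = 1
(z -> (~z -> (x -> (~y -> (z -> x))))): min(1, 1 − 0.08 + 1) = 1
(z -> (z -> (~z -> (x -> (~y -> (z -> x)))))): min(1, 1 − 0.08 + 1) = 1
(y -> (z -> (z -> (~z -> (x -> (~y -> (z -> x))))))): min(1, 1 − 0.43 + 1) = 1
(~x -> (y -> (z -> (z -> (~z -> (x -> (~y -> (z -> x)))))))): min(1, 1 − 0.81 + 1) = 1
(~z -> (~x -> (y -> (z -> (z -> (~z -> (x -> (~y -> (z -> x))))))))): min(1, 1 − 0.92 + 1) = 1
(x -> (~z -> (~x -> (y -> (z -> (z -> (~z -> (x -> (~y -> (z -> x)))))))))): min(1, 1 − 0.19 + 1) = 1
(x -> (x -> (~z -> (~x -> (y -> (z -> (z -> (~z -> (x -> (~y -> (z -> x))))))))))): min(1, 1 − 0.19 + 1) = 1
(x -> (x -> (x -> (~z -> (~x -> (y -> (z -> (z -> (~z -> (x -> (~y -> (z -> x)))))))))))): min(1, 1 − 0.19 + 1) = 1
(y -> (x -> (x -> (x -> (~z -> (~x -> (y -> (z -> (z -> (~z -> (x -> (~y -> (z -> x))))))))))))): min(1, 1 − 0.43 + 1) = 1
(y -> (y -> (x -> (x -> (x -> (~z -> (~x -> (y -> (z -> (z -> (~z -> (x -> (~y -> (z -> x)))))))))))))): min(1, 1 − 0.43 + 1) = 1
(z -> (y -> (y -> (x -> (x -> (x -> (~z -> (~x -> (y -> (z -> (z -> (~z -> (x -> (~y -> (z -> x))))))))))))))): min(1, 1 − 0.08 + 1) = 1
(z -> (z -> (y -> (y -> (x -> (x -> (x -> (~z -> (~x -> (y -> (z -> (z -> (~z -> (x -> (~y -> (z -> x)))))))))))))))): min(1, 1 − 0.08 + 1) = 1
(y -> (z -> (z -> (y -> (y -> (x -> (x -> (x -> (~z -> (~x -> (y -> (z -> (z -> (~z -> (x -> (~y -> (z -> x))))))))))))))))): min(1, 1 − 0.43 + 1) = 1

1.00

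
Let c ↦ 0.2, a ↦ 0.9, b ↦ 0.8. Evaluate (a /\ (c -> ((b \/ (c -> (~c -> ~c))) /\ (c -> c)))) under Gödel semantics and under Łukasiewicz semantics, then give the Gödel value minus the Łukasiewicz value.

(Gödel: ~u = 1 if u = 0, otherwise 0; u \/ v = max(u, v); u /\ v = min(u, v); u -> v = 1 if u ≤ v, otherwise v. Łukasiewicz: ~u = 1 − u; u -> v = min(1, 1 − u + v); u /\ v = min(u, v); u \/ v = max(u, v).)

0.00

Gödel evaluation:
  ~c: Gödel ¬ of 0.2 = 0 (operand ≠ 0)
  ~c: Gödel ¬ of 0.2 = 0 (operand ≠ 0)
  (~c -> ~c): 0 ≤ 0, so result = 1
  (c -> (~c -> ~c)): 0.2 ≤ 1, so result = 1
  (b \/ (c -> (~c -> ~c))) = max(0.8, 1) = 1
  (c -> c): 0.2 ≤ 0.2, so result = 1
  ((b \/ (c -> (~c -> ~c))) /\ (c -> c)) = min(1, 1) = 1
  (c -> ((b \/ (c -> (~c -> ~c))) /\ (c -> c))): 0.2 ≤ 1, so result = 1
  (a /\ (c -> ((b \/ (c -> (~c -> ~c))) /\ (c -> c)))) = min(0.9, 1) = 0.9
  Gödel value = 0.9
Łukasiewicz evaluation:
  ~c: Łukasiewicz ¬ gives 1 − 0.2 = 0.8
  ~c: Łukasiewicz ¬ gives 1 − 0.2 = 0.8
  (~c -> ~c): min(1, 1 − 0.8 + 0.8) = 1
  (c -> (~c -> ~c)): min(1, 1 − 0.2 + 1) = 1
  (b \/ (c -> (~c -> ~c))) = max(0.8, 1) = 1
  (c -> c): min(1, 1 − 0.2 + 0.2) = 1
  ((b \/ (c -> (~c -> ~c))) /\ (c -> c)) = min(1, 1) = 1
  (c -> ((b \/ (c -> (~c -> ~c))) /\ (c -> c))): min(1, 1 − 0.2 + 1) = 1
  (a /\ (c -> ((b \/ (c -> (~c -> ~c))) /\ (c -> c)))) = min(0.9, 1) = 0.9
  Łukasiewicz value = 0.9
Difference: 0.9 − 0.9 = 0.00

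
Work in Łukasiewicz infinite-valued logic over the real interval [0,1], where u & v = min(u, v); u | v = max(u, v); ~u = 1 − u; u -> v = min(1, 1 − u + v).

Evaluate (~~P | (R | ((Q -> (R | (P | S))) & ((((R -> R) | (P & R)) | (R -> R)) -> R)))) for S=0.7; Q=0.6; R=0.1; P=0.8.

~P: Łukasiewicz ¬ gives 1 − 0.8 = 0.2
~~P: Łukasiewicz ¬ gives 1 − 0.2 = 0.8
(P | S) = max(0.8, 0.7) = 0.8
(R | (P | S)) = max(0.1, 0.8) = 0.8
(Q -> (R | (P | S))): min(1, 1 − 0.6 + 0.8) = 1
(R -> R): min(1, 1 − 0.1 + 0.1) = 1
(P & R) = min(0.8, 0.1) = 0.1
((R -> R) | (P & R)) = max(1, 0.1) = 1
(R -> R): min(1, 1 − 0.1 + 0.1) = 1
(((R -> R) | (P & R)) | (R -> R)) = max(1, 1) = 1
((((R -> R) | (P & R)) | (R -> R)) -> R): min(1, 1 − 1 + 0.1) = 0.1
((Q -> (R | (P | S))) & ((((R -> R) | (P & R)) | (R -> R)) -> R)) = min(1, 0.1) = 0.1
(R | ((Q -> (R | (P | S))) & ((((R -> R) | (P & R)) | (R -> R)) -> R))) = max(0.1, 0.1) = 0.1
(~~P | (R | ((Q -> (R | (P | S))) & ((((R -> R) | (P & R)) | (R -> R)) -> R)))) = max(0.8, 0.1) = 0.8

0.80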